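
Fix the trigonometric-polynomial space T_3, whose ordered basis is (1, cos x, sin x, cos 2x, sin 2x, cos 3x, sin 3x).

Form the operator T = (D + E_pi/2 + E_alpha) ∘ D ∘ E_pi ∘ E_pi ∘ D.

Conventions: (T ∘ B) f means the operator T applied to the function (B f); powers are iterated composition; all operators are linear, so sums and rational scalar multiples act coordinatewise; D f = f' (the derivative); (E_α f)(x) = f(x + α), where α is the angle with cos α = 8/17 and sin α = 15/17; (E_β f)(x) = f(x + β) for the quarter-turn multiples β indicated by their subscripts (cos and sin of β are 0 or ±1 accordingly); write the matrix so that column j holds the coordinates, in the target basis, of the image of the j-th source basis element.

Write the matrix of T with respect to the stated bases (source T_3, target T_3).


the matrix is [[0, 0, 0, 0, 0, 0, 0]; [0, -8/17, -49/17, 0, 0, 0, 0]; [0, 49/17, -8/17, 0, 0, 0, 0]; [0, 0, 0, 1800/289, -3272/289, 0, 0]; [0, 0, 0, 3272/289, 1800/289, 0, 0]; [0, 0, 0, 0, 0, 43992/4913, -83979/4913]; [0, 0, 0, 0, 0, 83979/4913, 43992/4913]] (rows listed top to bottom)

image of 1: 0
image of cos x: -(8/17)cos x + (49/17)sin x
image of sin x: -(49/17)cos x - (8/17)sin x
image of cos 2x: (1800/289)cos 2x + (3272/289)sin 2x
image of sin 2x: -(3272/289)cos 2x + (1800/289)sin 2x
image of cos 3x: (43992/4913)cos 3x + (83979/4913)sin 3x
image of sin 3x: -(83979/4913)cos 3x + (43992/4913)sin 3x
each image's coordinates form column j of the matrix


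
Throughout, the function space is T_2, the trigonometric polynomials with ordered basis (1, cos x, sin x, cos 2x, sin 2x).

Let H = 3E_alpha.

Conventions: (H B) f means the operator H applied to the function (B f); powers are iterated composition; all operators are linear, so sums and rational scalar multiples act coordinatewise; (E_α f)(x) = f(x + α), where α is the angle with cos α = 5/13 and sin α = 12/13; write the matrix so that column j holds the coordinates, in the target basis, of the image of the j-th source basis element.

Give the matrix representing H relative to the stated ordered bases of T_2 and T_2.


the matrix is [[3, 0, 0, 0, 0]; [0, 15/13, 36/13, 0, 0]; [0, -36/13, 15/13, 0, 0]; [0, 0, 0, -357/169, 360/169]; [0, 0, 0, -360/169, -357/169]] (rows listed top to bottom)

image of 1: 3
image of cos x: (15/13)cos x - (36/13)sin x
image of sin x: (36/13)cos x + (15/13)sin x
image of cos 2x: -(357/169)cos 2x - (360/169)sin 2x
image of sin 2x: (360/169)cos 2x - (357/169)sin 2x
each image's coordinates form column j of the matrix


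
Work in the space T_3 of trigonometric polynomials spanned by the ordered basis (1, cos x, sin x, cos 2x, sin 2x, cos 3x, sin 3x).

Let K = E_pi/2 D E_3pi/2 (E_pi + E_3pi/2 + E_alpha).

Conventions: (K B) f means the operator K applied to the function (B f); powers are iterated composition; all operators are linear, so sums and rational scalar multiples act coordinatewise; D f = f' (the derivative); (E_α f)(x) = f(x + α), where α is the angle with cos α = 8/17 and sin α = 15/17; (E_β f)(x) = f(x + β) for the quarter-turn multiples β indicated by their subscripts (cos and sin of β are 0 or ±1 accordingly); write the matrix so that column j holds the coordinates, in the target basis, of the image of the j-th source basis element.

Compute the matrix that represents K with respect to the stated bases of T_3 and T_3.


image of 1: 0
image of cos x: (2/17)cos x + (9/17)sin x
image of sin x: -(9/17)cos x + (2/17)sin x
image of cos 2x: -(480/289)cos 2x + (322/289)sin 2x
image of sin 2x: -(322/289)cos 2x - (480/289)sin 2x
image of cos 3x: -(13254/4913)cos 3x + (29403/4913)sin 3x
image of sin 3x: -(29403/4913)cos 3x - (13254/4913)sin 3x
each image's coordinates form column j of the matrix

the matrix is [[0, 0, 0, 0, 0, 0, 0]; [0, 2/17, -9/17, 0, 0, 0, 0]; [0, 9/17, 2/17, 0, 0, 0, 0]; [0, 0, 0, -480/289, -322/289, 0, 0]; [0, 0, 0, 322/289, -480/289, 0, 0]; [0, 0, 0, 0, 0, -13254/4913, -29403/4913]; [0, 0, 0, 0, 0, 29403/4913, -13254/4913]] (rows listed top to bottom)


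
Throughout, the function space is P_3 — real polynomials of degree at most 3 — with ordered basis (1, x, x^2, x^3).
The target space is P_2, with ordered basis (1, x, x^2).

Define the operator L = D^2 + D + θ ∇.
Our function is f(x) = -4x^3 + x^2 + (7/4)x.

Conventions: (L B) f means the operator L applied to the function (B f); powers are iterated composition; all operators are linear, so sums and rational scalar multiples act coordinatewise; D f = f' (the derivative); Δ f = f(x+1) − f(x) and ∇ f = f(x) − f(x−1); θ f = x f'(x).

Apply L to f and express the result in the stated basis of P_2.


D f = -12x^2 + 2x + 7/4
D D f = -24x + 2
D f = -12x^2 + 2x + 7/4
∇ f = -12x^2 + 14x - 13/4
θ ∇ f = -24x^2 + 14x
(D^2 + D + θ ∇) f = -36x^2 - 8x + 15/4

g(x) = -36x^2 - 8x + 15/4


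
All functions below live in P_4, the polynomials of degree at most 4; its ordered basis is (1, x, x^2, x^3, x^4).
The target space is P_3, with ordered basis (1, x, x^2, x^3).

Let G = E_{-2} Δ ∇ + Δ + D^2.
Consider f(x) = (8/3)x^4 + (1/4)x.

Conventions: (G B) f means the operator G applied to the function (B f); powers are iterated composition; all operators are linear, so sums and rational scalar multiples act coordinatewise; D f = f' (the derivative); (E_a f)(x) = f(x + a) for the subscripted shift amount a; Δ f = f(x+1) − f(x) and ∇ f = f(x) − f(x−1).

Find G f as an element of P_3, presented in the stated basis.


g(x) = (32/3)x^3 + 80x^2 - (352/3)x + 545/4

∇ f = (32/3)x^3 - 16x^2 + (32/3)x - 29/12
Δ ∇ f = 32x^2 + 16/3
E_{-2} Δ ∇ f = 32x^2 - 128x + 400/3
Δ f = (32/3)x^3 + 16x^2 + (32/3)x + 35/12
D f = (32/3)x^3 + 1/4
D D f = 32x^2
(E_{-2} Δ ∇ + Δ + D^2) f = (32/3)x^3 + 80x^2 - (352/3)x + 545/4


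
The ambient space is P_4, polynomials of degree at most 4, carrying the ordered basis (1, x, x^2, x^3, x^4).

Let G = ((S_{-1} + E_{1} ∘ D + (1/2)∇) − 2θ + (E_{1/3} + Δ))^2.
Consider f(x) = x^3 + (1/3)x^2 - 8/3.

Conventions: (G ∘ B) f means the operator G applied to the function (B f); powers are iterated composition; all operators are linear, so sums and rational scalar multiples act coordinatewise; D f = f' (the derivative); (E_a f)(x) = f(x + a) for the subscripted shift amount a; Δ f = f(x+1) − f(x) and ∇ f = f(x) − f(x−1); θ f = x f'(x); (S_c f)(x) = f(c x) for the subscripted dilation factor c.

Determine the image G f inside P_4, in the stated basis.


S_{-1} f = -x^3 + (1/3)x^2 - 8/3
D f = 3x^2 + (2/3)x
E_{1} D f = 3x^2 + (20/3)x + 11/3
∇ f = 3x^2 - (7/3)x + 2/3
((1/2)∇) f = (3/2)x^2 - (7/6)x + 1/3
(S_{-1} + E_{1} ∘ D + (1/2)∇) f = -x^3 + (29/6)x^2 + (11/2)x + 4/3
θ f = 3x^3 + (2/3)x^2
(-2θ) f = -6x^3 - (4/3)x^2
E_{1/3} f = x^3 + (4/3)x^2 + (5/9)x - 70/27
Δ f = 3x^2 + (11/3)x + 4/3
(E_{1/3} + Δ) f = x^3 + (13/3)x^2 + (38/9)x - 34/27
((S_{-1} + E_{1} ∘ D + (1/2)∇) − 2θ + (E_{1/3} + Δ)) f = -6x^3 + (47/6)x^2 + (175/18)x + 2/27
S_{-1} ((S_{-1} + E_{1} ∘ D + (1/2)∇) − 2θ + (E_{1/3} + Δ)) f = 6x^3 + (47/6)x^2 - (175/18)x + 2/27
D ((S_{-1} + E_{1} ∘ D + (1/2)∇) − 2θ + (E_{1/3} + Δ)) f = -18x^2 + (47/3)x + 175/18
E_{1} D ((S_{-1} + E_{1} ∘ D + (1/2)∇) − 2θ + (E_{1/3} + Δ)) f = -18x^2 - (61/3)x + 133/18
∇ ((S_{-1} + E_{1} ∘ D + (1/2)∇) − 2θ + (E_{1/3} + Δ)) f = -18x^2 + (101/3)x - 37/9
((1/2)∇) ((S_{-1} + E_{1} ∘ D + (1/2)∇) − 2θ + (E_{1/3} + Δ)) f = -9x^2 + (101/6)x - 37/18
(S_{-1} + E_{1} ∘ D + (1/2)∇) ((S_{-1} + E_{1} ∘ D + (1/2)∇) − 2θ + (E_{1/3} + Δ)) f = 6x^3 - (115/6)x^2 - (119/9)x + 146/27
θ ((S_{-1} + E_{1} ∘ D + (1/2)∇) − 2θ + (E_{1/3} + Δ)) f = -18x^3 + (47/3)x^2 + (175/18)x
(-2θ) ((S_{-1} + E_{1} ∘ D + (1/2)∇) − 2θ + (E_{1/3} + Δ)) f = 36x^3 - (94/3)x^2 - (175/9)x
E_{1/3} ((S_{-1} + E_{1} ∘ D + (1/2)∇) − 2θ + (E_{1/3} + Δ)) f = -6x^3 + (11/6)x^2 + (233/18)x + 107/27
Δ ((S_{-1} + E_{1} ∘ D + (1/2)∇) − 2θ + (E_{1/3} + Δ)) f = -18x^2 - (7/3)x + 104/9
(E_{1/3} + Δ) ((S_{-1} + E_{1} ∘ D + (1/2)∇) − 2θ + (E_{1/3} + Δ)) f = -6x^3 - (97/6)x^2 + (191/18)x + 419/27
((S_{-1} + E_{1} ∘ D + (1/2)∇) − 2θ + (E_{1/3} + Δ)) ((S_{-1} + E_{1} ∘ D + (1/2)∇) − 2θ + (E_{1/3} + Δ)) f = 36x^3 - (200/3)x^2 - (397/18)x + 565/27

the result is g(x) = 36x^3 - (200/3)x^2 - (397/18)x + 565/27


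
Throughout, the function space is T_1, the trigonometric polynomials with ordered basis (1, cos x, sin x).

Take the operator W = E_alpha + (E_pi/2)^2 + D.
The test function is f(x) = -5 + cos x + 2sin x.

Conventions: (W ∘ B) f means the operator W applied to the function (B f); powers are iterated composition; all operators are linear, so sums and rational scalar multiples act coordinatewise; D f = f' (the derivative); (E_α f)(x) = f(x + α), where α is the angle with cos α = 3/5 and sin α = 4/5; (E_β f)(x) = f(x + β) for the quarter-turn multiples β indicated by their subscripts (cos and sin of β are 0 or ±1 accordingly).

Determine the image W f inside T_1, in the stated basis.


E_alpha f = -5 + (11/5)cos x + (2/5)sin x
E_pi/2 f = -5 + 2cos x - sin x
E_pi/2 E_pi/2 f = -5 - cos x - 2sin x
D f = 2cos x - sin x
(E_alpha + (E_pi/2)^2 + D) f = -10 + (16/5)cos x - (13/5)sin x

the image equals g(x) = -10 + (16/5)cos x - (13/5)sin x


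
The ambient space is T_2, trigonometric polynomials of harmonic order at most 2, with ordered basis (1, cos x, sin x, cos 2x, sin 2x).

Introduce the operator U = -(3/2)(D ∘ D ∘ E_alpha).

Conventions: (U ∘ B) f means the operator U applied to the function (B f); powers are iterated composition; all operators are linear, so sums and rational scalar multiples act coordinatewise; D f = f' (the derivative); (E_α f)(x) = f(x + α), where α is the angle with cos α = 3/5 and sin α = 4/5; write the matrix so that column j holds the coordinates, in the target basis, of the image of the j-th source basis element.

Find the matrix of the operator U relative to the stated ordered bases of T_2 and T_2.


the matrix is [[0, 0, 0, 0, 0]; [0, 9/10, 6/5, 0, 0]; [0, -6/5, 9/10, 0, 0]; [0, 0, 0, -42/25, 144/25]; [0, 0, 0, -144/25, -42/25]] (rows listed top to bottom)

image of 1: 0
image of cos x: (9/10)cos x - (6/5)sin x
image of sin x: (6/5)cos x + (9/10)sin x
image of cos 2x: -(42/25)cos 2x - (144/25)sin 2x
image of sin 2x: (144/25)cos 2x - (42/25)sin 2x
each image's coordinates form column j of the matrix


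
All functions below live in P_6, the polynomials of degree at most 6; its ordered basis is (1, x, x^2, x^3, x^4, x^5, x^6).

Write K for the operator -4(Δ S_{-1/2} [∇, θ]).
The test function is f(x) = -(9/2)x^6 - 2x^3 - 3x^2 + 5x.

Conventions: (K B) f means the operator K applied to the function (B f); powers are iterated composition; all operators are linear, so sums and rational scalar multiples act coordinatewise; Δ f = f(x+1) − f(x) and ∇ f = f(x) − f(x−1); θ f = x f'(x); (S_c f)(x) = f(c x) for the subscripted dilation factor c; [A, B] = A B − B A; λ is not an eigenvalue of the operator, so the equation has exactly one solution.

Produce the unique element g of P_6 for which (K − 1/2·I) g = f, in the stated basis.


the result is g(x) = 9x^6 + (135/2)x^4 + 679x^3 + 3381x^2 + (559/2)x + 29313/2

write g with unknown coordinates in the stated basis and equate coefficients in (K − 1/2·I) g = f
solving from the highest basis element down gives g = 9x^6 + (135/2)x^4 + 679x^3 + 3381x^2 + (559/2)x + 29313/2
check: K g = (135/4)x^4 + (675/2)x^3 + (3375/2)x^2 + (579/4)x + 29313/4
so K g − 1/2·g = -(9/2)x^6 - 2x^3 - 3x^2 + 5x = f ✓


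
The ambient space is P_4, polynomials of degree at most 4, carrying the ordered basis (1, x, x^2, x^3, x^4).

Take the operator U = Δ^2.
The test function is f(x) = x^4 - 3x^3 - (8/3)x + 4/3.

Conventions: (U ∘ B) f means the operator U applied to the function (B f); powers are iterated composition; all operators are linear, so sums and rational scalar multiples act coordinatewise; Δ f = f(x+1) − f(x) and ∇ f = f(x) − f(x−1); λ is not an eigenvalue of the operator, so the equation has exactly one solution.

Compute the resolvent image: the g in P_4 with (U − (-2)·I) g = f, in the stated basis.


write g with unknown coordinates in the stated basis and equate coefficients in (U − (-2)·I) g = f
solving from the highest basis element down gives g = (1/2)x^4 - (3/2)x^3 - 3x^2 - (17/6)x + 14/3
check: U g = 6x^2 + 3x - 8
so U g − (-2)·g = x^4 - 3x^3 - (8/3)x + 4/3 = f ✓

the image equals g(x) = (1/2)x^4 - (3/2)x^3 - 3x^2 - (17/6)x + 14/3


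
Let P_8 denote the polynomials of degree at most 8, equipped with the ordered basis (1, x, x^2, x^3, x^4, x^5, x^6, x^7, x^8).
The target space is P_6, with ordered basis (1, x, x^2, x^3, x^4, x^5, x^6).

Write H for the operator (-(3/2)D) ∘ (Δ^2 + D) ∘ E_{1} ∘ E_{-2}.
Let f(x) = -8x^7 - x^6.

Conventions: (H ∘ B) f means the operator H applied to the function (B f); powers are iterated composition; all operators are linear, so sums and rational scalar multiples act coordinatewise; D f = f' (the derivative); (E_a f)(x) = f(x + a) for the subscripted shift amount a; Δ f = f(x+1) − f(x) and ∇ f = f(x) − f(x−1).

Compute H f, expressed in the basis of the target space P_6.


g(x) = 504x^5 + 45x^4 + 5040x^3 - 2250x^2 + 2430x - 291

E_{-2} f = -8x^7 + 111x^6 - 660x^5 + 2180x^4 - 4320x^3 + 5136x^2 - 3392x + 960
E_{1} E_{-2} f = -8x^7 + 55x^6 - 162x^5 + 265x^4 - 260x^3 + 153x^2 - 50x + 7
Δ (E_{1} ∘ E_{-2}) f = -56x^6 + 162x^5 - 265x^4 + 260x^3 - 153x^2 + 50x - 7
Δ Δ (E_{1} ∘ E_{-2}) f = -336x^5 - 30x^4 - 560x^3 - 30x^2 - 112x - 2
D (E_{1} ∘ E_{-2}) f = -56x^6 + 330x^5 - 810x^4 + 1060x^3 - 780x^2 + 306x - 50
(Δ^2 + D) (E_{1} ∘ E_{-2}) f = -56x^6 - 6x^5 - 840x^4 + 500x^3 - 810x^2 + 194x - 52
D (Δ^2 + D) (E_{1} ∘ E_{-2}) f = -336x^5 - 30x^4 - 3360x^3 + 1500x^2 - 1620x + 194
(-(3/2)D) (Δ^2 + D) (E_{1} ∘ E_{-2}) f = 504x^5 + 45x^4 + 5040x^3 - 2250x^2 + 2430x - 291


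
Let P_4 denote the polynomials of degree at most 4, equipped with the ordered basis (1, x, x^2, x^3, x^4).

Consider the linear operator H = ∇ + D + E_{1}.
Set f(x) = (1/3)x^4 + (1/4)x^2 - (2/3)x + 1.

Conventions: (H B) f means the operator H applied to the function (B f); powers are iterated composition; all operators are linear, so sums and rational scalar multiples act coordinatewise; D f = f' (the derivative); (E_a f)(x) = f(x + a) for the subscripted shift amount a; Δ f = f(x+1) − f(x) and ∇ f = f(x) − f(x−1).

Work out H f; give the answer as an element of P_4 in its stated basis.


g(x) = (1/3)x^4 + 4x^3 + (1/4)x^2 + (7/2)x - 1

∇ f = (4/3)x^3 - 2x^2 + (11/6)x - 5/4
D f = (4/3)x^3 + (1/2)x - 2/3
E_{1} f = (1/3)x^4 + (4/3)x^3 + (9/4)x^2 + (7/6)x + 11/12
(∇ + D + E_{1}) f = (1/3)x^4 + 4x^3 + (1/4)x^2 + (7/2)x - 1


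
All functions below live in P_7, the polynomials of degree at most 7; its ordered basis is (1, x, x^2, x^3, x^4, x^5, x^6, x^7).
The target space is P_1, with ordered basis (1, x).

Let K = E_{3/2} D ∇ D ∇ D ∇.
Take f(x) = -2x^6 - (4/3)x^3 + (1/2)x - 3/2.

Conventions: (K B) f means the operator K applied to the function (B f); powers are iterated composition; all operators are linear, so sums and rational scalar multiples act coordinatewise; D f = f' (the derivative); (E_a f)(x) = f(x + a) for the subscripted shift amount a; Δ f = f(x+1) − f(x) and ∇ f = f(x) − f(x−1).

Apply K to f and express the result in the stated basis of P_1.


∇ f = -12x^5 + 30x^4 - 40x^3 + 26x^2 - 8x + 7/6
D ∇ f = -60x^4 + 120x^3 - 120x^2 + 52x - 8
∇ (D ∇) f = -240x^3 + 720x^2 - 840x + 352
D ∇ (D ∇) f = -720x^2 + 1440x - 840
∇ D ∇ (D ∇) f = -1440x + 2160
D (∇ D ∇) (D ∇) f = -1440
E_{3/2} D (∇ D ∇) (D ∇) f = -1440

the result is g(x) = -1440


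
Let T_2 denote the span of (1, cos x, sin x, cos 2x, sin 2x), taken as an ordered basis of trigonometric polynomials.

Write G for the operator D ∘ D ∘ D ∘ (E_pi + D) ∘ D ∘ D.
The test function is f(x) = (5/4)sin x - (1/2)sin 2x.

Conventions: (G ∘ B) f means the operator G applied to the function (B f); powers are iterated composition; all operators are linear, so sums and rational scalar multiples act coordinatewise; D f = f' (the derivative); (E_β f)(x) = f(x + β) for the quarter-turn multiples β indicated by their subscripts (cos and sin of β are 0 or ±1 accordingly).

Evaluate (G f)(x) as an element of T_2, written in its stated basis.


the image equals g(x) = -(5/4)cos x - (5/4)sin x - 16cos 2x + 32sin 2x

D f = (5/4)cos x - cos 2x
D D f = -(5/4)sin x + 2sin 2x
E_pi (D ∘ D) f = (5/4)sin x + 2sin 2x
D (D ∘ D) f = -(5/4)cos x + 4cos 2x
(E_pi + D) (D ∘ D) f = -(5/4)cos x + (5/4)sin x + 4cos 2x + 2sin 2x
D (E_pi + D) (D ∘ D) f = (5/4)cos x + (5/4)sin x + 4cos 2x - 8sin 2x
D (D ∘ (E_pi + D) ∘ D ∘ D) f = (5/4)cos x - (5/4)sin x - 16cos 2x - 8sin 2x
D D (D ∘ (E_pi + D) ∘ D ∘ D) f = -(5/4)cos x - (5/4)sin x - 16cos 2x + 32sin 2x


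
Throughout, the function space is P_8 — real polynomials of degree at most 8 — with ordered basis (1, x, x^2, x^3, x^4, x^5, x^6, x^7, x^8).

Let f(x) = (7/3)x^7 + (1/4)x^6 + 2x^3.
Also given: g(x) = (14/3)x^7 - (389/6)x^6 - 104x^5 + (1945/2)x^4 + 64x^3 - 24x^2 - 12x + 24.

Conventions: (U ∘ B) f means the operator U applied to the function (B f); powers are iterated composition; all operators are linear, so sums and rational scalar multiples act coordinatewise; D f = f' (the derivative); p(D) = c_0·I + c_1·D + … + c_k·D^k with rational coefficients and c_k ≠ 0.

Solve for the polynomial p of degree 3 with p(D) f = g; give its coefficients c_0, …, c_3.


c_0 = 2, c_1 = -4, c_2 = -1, c_3 = 2

D^0 f = (7/3)x^7 + (1/4)x^6 + 2x^3
D^1 f = (49/3)x^6 + (3/2)x^5 + 6x^2
D^2 f = 98x^5 + (15/2)x^4 + 12x
D^3 f = 490x^4 + 30x^3 + 12
matching coefficients of g against c_0 f + c_1 Df + … from the top degree down determines the c_i
solution: c_0 = 2, c_1 = -4, c_2 = -1, c_3 = 2


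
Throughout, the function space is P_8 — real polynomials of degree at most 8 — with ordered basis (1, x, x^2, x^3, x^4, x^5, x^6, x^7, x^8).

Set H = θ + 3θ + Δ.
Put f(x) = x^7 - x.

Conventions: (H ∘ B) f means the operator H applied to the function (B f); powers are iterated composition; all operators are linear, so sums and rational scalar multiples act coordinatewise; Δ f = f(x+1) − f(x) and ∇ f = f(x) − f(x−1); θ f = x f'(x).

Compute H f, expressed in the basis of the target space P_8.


θ f = 7x^7 - x
θ f = 7x^7 - x
(3θ) f = 21x^7 - 3x
Δ f = 7x^6 + 21x^5 + 35x^4 + 35x^3 + 21x^2 + 7x
(θ + 3θ + Δ) f = 28x^7 + 7x^6 + 21x^5 + 35x^4 + 35x^3 + 21x^2 + 3x

the result is g(x) = 28x^7 + 7x^6 + 21x^5 + 35x^4 + 35x^3 + 21x^2 + 3x


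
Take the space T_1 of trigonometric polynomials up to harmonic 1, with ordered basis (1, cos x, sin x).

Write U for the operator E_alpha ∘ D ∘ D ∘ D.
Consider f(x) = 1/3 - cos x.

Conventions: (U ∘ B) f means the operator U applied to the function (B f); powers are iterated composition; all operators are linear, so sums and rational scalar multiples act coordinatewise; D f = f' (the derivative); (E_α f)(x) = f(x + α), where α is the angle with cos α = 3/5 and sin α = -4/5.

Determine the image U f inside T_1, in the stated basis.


the image equals g(x) = (4/5)cos x - (3/5)sin x

D f = sin x
D D f = cos x
D D D f = -sin x
E_alpha D D D f = (4/5)cos x - (3/5)sin x


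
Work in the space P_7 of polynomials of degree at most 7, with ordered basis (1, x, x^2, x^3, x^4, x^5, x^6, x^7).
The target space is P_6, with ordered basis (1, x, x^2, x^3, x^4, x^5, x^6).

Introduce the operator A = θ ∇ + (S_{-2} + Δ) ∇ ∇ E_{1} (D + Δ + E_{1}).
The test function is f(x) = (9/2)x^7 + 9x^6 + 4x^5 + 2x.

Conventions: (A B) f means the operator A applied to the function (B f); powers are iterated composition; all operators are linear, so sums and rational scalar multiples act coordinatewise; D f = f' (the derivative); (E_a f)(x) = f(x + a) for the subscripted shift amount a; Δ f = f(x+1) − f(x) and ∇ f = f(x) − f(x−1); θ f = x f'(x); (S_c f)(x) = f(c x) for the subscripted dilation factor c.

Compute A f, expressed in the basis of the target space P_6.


the image equals g(x) = 189x^6 - (12501/2)x^5 + 50795x^4 - (90125/2)x^3 + 86144x^2 + (82033/2)x + 32272

∇ f = (63/2)x^6 - (81/2)x^5 + (85/2)x^4 - (35/2)x^3 - (1/2)x^2 + (5/2)x + 3/2
θ ∇ f = 189x^6 - (405/2)x^5 + 170x^4 - (105/2)x^3 - x^2 + (5/2)x
D f = (63/2)x^6 + 54x^5 + 20x^4 + 2
Δ f = (63/2)x^6 + (297/2)x^5 + (625/2)x^4 + (755/2)x^3 + (539/2)x^2 + (211/2)x + 39/2
E_{1} f = (9/2)x^7 + (81/2)x^6 + (305/2)x^5 + (625/2)x^4 + (755/2)x^3 + (539/2)x^2 + (215/2)x + 39/2
(D + Δ + E_{1}) f = (9/2)x^7 + (207/2)x^6 + 355x^5 + 645x^4 + 755x^3 + 539x^2 + 213x + 41
E_{1} (D + Δ + E_{1}) f = (9/2)x^7 + 135x^6 + (2141/2)x^5 + 4130x^4 + (18225/2)x^3 + 11871x^2 + (17127/2)x + 2656
∇ E_{1} (D + Δ + E_{1}) f = (63/2)x^6 + (1431/2)x^5 + 3485x^4 + (16715/2)x^3 + 11332x^2 + (16701/2)x + 2615
∇ ∇ E_{1} (D + Δ + E_{1}) f = 189x^5 + 3105x^4 + 7415x^3 + 10845x^2 + 8143x + 2575
S_{-2} (∇ ∇ E_{1}) (D + Δ + E_{1}) f = -6048x^5 + 49680x^4 - 59320x^3 + 43380x^2 - 16286x + 2575
Δ (∇ ∇ E_{1}) (D + Δ + E_{1}) f = 945x^4 + 14310x^3 + 42765x^2 + 57300x + 29697
(S_{-2} + Δ) (∇ ∇ E_{1}) (D + Δ + E_{1}) f = -6048x^5 + 50625x^4 - 45010x^3 + 86145x^2 + 41014x + 32272
(θ ∇ + (S_{-2} + Δ) ∇ ∇ E_{1} (D + Δ + E_{1})) f = 189x^6 - (12501/2)x^5 + 50795x^4 - (90125/2)x^3 + 86144x^2 + (82033/2)x + 32272


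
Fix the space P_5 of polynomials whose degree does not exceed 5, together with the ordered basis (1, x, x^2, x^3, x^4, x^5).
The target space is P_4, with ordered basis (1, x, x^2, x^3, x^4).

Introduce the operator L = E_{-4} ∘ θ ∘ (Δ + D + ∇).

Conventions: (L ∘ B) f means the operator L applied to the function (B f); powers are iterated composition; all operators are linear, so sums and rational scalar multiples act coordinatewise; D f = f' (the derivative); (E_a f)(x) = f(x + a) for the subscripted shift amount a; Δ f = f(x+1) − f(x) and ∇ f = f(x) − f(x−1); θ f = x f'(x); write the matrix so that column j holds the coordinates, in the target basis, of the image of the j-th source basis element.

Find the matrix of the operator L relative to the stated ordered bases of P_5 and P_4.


image of 1: 0
image of x: 0
image of x^2: 6x - 24
image of x^3: 18x^2 - 144x + 288
image of x^4: 36x^3 - 432x^2 + 1736x - 2336
image of x^5: 60x^4 - 960x^3 + 5800x^2 - 15680x + 16000
each image's coordinates form column j of the matrix

the matrix is [[0, 0, -24, 288, -2336, 16000]; [0, 0, 6, -144, 1736, -15680]; [0, 0, 0, 18, -432, 5800]; [0, 0, 0, 0, 36, -960]; [0, 0, 0, 0, 0, 60]] (rows listed top to bottom)


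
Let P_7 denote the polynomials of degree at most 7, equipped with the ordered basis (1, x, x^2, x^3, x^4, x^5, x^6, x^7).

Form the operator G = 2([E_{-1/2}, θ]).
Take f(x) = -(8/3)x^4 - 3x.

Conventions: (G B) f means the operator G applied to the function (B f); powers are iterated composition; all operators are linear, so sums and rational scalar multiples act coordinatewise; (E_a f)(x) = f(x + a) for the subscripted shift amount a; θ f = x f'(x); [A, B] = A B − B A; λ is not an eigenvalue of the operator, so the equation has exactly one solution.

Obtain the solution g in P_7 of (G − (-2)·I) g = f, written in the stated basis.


write g with unknown coordinates in the stated basis and equate coefficients in (G − (-2)·I) g = f
solving from the highest basis element down gives g = -(4/3)x^4 - (8/3)x^3 + (1/2)x - 5/12
check: G g = (16/3)x^3 - 4x + 5/6
so G g − (-2)·g = -(8/3)x^4 - 3x = f ✓

the image equals g(x) = -(4/3)x^4 - (8/3)x^3 + (1/2)x - 5/12


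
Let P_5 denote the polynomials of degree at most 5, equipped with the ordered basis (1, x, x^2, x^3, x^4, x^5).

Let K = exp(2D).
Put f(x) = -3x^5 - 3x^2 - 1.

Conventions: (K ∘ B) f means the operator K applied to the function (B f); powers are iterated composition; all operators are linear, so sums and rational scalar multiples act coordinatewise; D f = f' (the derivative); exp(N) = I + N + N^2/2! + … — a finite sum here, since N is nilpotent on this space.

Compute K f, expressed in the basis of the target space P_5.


the result is g(x) = -3x^5 - 30x^4 - 120x^3 - 243x^2 - 252x - 109

order-1 term: -30x^4 - 12x
order-2 term: -120x^3 - 12
order-3 term: -240x^2
order-4 term: -240x
order-5 term: -96
the series for exp(2D) f terminates at order 5
exp(2D) f = -3x^5 - 30x^4 - 120x^3 - 243x^2 - 252x - 109


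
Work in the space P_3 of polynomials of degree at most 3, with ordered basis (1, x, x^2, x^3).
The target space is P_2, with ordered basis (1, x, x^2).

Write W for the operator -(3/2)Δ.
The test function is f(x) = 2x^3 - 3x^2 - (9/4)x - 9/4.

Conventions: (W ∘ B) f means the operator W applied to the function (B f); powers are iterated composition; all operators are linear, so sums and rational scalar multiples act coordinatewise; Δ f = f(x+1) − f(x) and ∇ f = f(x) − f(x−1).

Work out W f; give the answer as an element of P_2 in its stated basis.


g(x) = -9x^2 + 39/8

Δ f = 6x^2 - 13/4
(-(3/2)Δ) f = -9x^2 + 39/8


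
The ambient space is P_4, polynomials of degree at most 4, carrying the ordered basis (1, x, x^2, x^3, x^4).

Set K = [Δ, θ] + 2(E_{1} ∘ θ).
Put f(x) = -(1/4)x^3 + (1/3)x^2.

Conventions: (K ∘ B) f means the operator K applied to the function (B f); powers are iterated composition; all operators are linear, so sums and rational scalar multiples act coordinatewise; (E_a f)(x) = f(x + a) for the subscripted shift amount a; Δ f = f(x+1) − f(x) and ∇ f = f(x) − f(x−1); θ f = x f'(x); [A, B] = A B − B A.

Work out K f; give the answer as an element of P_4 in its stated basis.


the image equals g(x) = -(3/2)x^3 - (47/12)x^2 - (8/3)x - 1/4

θ f = -(3/4)x^3 + (2/3)x^2
Δ θ f = -(9/4)x^2 - (11/12)x - 1/12
Δ f = -(3/4)x^2 - (1/12)x + 1/12
θ Δ f = -(3/2)x^2 - (1/12)x
[Δ, θ] f = -(3/4)x^2 - (5/6)x - 1/12
θ f = -(3/4)x^3 + (2/3)x^2
E_{1} θ f = -(3/4)x^3 - (19/12)x^2 - (11/12)x - 1/12
(2(E_{1} ∘ θ)) f = -(3/2)x^3 - (19/6)x^2 - (11/6)x - 1/6
([Δ, θ] + 2(E_{1} ∘ θ)) f = -(3/2)x^3 - (47/12)x^2 - (8/3)x - 1/4


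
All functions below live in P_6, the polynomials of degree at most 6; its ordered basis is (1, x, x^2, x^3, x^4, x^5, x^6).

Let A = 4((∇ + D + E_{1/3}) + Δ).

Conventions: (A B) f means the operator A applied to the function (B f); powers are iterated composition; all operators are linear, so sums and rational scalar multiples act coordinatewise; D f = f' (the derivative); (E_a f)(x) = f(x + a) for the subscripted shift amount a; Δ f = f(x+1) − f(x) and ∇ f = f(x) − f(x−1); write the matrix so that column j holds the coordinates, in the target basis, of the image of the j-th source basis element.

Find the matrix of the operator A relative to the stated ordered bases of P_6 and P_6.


the matrix is [[4, 40/3, 4/9, 220/27, 4/81, 1948/243, 4/729]; [0, 4, 80/3, 4/3, 880/27, 20/81, 3896/81]; [0, 0, 4, 40, 8/3, 2200/27, 20/27]; [0, 0, 0, 4, 160/3, 40/9, 4400/27]; [0, 0, 0, 0, 4, 200/3, 20/3]; [0, 0, 0, 0, 0, 4, 80]; [0, 0, 0, 0, 0, 0, 4]] (rows listed top to bottom)

image of 1: 4
image of x: 4x + 40/3
image of x^2: 4x^2 + (80/3)x + 4/9
image of x^3: 4x^3 + 40x^2 + (4/3)x + 220/27
image of x^4: 4x^4 + (160/3)x^3 + (8/3)x^2 + (880/27)x + 4/81
image of x^5: 4x^5 + (200/3)x^4 + (40/9)x^3 + (2200/27)x^2 + (20/81)x + 1948/243
image of x^6: 4x^6 + 80x^5 + (20/3)x^4 + (4400/27)x^3 + (20/27)x^2 + (3896/81)x + 4/729
each image's coordinates form column j of the matrix


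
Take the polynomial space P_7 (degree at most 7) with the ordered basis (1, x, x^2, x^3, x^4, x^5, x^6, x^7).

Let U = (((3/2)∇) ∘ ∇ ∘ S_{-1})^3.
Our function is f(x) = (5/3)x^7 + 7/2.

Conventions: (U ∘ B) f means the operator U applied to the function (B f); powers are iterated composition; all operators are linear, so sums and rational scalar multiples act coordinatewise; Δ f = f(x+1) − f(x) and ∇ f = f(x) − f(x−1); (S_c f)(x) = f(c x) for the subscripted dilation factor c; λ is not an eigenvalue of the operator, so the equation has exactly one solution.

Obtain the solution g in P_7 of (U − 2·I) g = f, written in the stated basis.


g(x) = -(5/6)x^7 + (14175/2)x - 28357/4

write g with unknown coordinates in the stated basis and equate coefficients in (U − 2·I) g = f
solving from the highest basis element down gives g = -(5/6)x^7 + (14175/2)x - 28357/4
check: U g = 14175x - 14175
so U g − 2·g = (5/3)x^7 + 7/2 = f ✓


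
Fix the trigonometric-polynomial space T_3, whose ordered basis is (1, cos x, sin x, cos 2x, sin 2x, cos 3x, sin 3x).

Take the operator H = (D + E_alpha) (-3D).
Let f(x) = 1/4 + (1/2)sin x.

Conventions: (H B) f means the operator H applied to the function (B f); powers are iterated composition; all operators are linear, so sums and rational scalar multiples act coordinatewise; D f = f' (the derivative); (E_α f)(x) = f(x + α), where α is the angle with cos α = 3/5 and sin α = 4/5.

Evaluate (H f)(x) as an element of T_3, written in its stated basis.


g(x) = -(9/10)cos x + (27/10)sin x

D f = (1/2)cos x
(-3D) f = -(3/2)cos x
D (-3D) f = (3/2)sin x
E_alpha (-3D) f = -(9/10)cos x + (6/5)sin x
(D + E_alpha) (-3D) f = -(9/10)cos x + (27/10)sin x


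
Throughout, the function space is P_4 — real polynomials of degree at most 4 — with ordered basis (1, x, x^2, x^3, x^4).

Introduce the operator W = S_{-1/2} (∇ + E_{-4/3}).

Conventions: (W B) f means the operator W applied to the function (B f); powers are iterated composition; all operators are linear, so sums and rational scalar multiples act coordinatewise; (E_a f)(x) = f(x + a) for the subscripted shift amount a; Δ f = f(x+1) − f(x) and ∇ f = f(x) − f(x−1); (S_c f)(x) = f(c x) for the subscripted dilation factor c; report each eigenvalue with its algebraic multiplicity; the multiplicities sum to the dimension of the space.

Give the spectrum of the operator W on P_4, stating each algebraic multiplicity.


λ = -1/2 (multiplicity 1), λ = -1/8 (multiplicity 1), λ = 1/16 (multiplicity 1), λ = 1/4 (multiplicity 1), λ = 1 (multiplicity 1)

image of 1: 1
image of x: -(1/2)x - 1/3
image of x^2: (1/4)x^2 + (1/3)x + 7/9
image of x^3: -(1/8)x^3 - (1/4)x^2 - (7/6)x - 37/27
image of x^4: (1/16)x^4 + (1/6)x^3 + (7/6)x^2 + (74/27)x + 175/81
the matrix is upper triangular; its diagonal is (1, -1/2, 1/4, -1/8, 1/16)
for a triangular matrix the eigenvalues are the diagonal entries, with algebraic multiplicity their repetition count


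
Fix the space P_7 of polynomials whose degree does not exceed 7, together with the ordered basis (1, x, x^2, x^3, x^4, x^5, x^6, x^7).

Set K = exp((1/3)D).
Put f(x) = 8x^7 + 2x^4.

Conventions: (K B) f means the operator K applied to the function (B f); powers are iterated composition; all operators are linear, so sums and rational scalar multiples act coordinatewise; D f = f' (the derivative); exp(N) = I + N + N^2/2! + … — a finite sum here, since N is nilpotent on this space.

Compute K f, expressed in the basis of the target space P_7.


order-1 term: (56/3)x^6 + (8/3)x^3
order-2 term: (56/3)x^5 + (4/3)x^2
order-3 term: (280/27)x^4 + (8/27)x
order-4 term: (280/81)x^3 + 2/81
order-5 term: (56/81)x^2
order-6 term: (56/729)x
order-7 term: 8/2187
the series for exp((1/3)D) f terminates at order 7
exp((1/3)D) f = 8x^7 + (56/3)x^6 + (56/3)x^5 + (334/27)x^4 + (496/81)x^3 + (164/81)x^2 + (272/729)x + 62/2187

the image equals g(x) = 8x^7 + (56/3)x^6 + (56/3)x^5 + (334/27)x^4 + (496/81)x^3 + (164/81)x^2 + (272/729)x + 62/2187


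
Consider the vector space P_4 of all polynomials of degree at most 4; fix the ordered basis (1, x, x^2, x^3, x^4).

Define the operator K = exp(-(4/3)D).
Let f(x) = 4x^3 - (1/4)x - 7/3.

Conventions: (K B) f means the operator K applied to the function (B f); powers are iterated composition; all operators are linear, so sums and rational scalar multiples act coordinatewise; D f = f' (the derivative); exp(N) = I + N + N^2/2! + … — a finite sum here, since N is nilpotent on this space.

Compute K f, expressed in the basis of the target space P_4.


order-1 term: -16x^2 + 1/3
order-2 term: (64/3)x
order-3 term: -256/27
the series for exp(-(4/3)D) f terminates at order 3
exp(-(4/3)D) f = 4x^3 - 16x^2 + (253/12)x - 310/27

the image equals g(x) = 4x^3 - 16x^2 + (253/12)x - 310/27


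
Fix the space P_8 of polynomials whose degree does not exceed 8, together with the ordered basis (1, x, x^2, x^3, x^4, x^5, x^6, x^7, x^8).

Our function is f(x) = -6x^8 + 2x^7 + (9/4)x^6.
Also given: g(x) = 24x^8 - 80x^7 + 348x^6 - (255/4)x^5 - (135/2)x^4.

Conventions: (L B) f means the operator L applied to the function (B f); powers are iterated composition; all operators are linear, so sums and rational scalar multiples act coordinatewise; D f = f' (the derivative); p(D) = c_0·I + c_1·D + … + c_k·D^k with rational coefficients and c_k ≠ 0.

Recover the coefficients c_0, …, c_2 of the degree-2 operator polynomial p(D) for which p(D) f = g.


D^0 f = -6x^8 + 2x^7 + (9/4)x^6
D^1 f = -48x^7 + 14x^6 + (27/2)x^5
D^2 f = -336x^6 + 84x^5 + (135/2)x^4
matching coefficients of g against c_0 f + c_1 Df + … from the top degree down determines the c_i
solution: c_0 = -4, c_1 = 3/2, c_2 = -1

p(D) = -4·I + (3/2)·D − D^2, i.e. c_0 = -4, c_1 = 3/2, c_2 = -1


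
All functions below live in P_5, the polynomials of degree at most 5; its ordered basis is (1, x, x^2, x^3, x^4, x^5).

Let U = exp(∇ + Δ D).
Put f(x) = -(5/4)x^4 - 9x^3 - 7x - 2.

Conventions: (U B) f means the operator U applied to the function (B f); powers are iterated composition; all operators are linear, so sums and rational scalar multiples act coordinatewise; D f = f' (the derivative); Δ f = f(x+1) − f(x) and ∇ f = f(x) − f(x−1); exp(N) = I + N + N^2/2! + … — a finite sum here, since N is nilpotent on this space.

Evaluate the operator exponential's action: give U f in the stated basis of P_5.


order-1 term: -5x^3 - (69/2)x^2 - 47x - 187/4
order-2 term: -(15/2)x^2 - 42x - 203/4
order-3 term: -5x - 33/2
order-4 term: -5/4
the series for exp(∇ + Δ D) f terminates at order 4
exp(∇ + Δ D) f = -(5/4)x^4 - 14x^3 - 42x^2 - 101x - 469/4

g(x) = -(5/4)x^4 - 14x^3 - 42x^2 - 101x - 469/4


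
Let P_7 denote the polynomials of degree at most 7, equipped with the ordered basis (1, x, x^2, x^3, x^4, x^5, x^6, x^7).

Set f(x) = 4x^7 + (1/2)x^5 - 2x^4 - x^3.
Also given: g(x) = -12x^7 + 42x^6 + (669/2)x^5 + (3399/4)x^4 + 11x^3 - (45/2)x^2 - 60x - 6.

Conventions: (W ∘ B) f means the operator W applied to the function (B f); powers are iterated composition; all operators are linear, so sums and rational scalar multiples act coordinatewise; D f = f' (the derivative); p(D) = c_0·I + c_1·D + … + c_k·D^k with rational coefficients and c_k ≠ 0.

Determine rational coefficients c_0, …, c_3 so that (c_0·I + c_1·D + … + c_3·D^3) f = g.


D^0 f = 4x^7 + (1/2)x^5 - 2x^4 - x^3
D^1 f = 28x^6 + (5/2)x^4 - 8x^3 - 3x^2
D^2 f = 168x^5 + 10x^3 - 24x^2 - 6x
D^3 f = 840x^4 + 30x^2 - 48x - 6
matching coefficients of g against c_0 f + c_1 Df + … from the top degree down determines the c_i
solution: c_0 = -3, c_1 = 3/2, c_2 = 2, c_3 = 1

c_0 = -3, c_1 = 3/2, c_2 = 2, c_3 = 1


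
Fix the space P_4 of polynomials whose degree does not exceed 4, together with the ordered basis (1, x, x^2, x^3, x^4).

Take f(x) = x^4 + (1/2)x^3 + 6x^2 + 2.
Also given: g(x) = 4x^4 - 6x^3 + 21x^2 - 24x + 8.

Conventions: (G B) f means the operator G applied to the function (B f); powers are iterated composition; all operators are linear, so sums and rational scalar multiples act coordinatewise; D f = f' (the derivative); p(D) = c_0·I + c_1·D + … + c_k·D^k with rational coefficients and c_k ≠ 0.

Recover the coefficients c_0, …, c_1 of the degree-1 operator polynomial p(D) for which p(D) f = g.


D^0 f = x^4 + (1/2)x^3 + 6x^2 + 2
D^1 f = 4x^3 + (3/2)x^2 + 12x
matching coefficients of g against c_0 f + c_1 Df + … from the top degree down determines the c_i
solution: c_0 = 4, c_1 = -2

p(D) = 4·I − 2·D, i.e. c_0 = 4, c_1 = -2


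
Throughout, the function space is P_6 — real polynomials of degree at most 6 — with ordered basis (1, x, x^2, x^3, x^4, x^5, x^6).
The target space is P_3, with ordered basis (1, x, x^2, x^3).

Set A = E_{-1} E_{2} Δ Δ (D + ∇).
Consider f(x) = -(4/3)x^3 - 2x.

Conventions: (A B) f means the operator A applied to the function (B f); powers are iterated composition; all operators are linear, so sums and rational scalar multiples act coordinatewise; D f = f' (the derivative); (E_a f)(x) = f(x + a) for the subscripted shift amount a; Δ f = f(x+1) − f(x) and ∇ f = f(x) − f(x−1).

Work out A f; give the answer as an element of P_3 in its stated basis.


the result is g(x) = -16

D f = -4x^2 - 2
∇ f = -4x^2 + 4x - 10/3
(D + ∇) f = -8x^2 + 4x - 16/3
Δ (D + ∇) f = -16x - 4
Δ Δ (D + ∇) f = -16
E_{2} Δ Δ (D + ∇) f = -16
E_{-1} E_{2} Δ Δ (D + ∇) f = -16


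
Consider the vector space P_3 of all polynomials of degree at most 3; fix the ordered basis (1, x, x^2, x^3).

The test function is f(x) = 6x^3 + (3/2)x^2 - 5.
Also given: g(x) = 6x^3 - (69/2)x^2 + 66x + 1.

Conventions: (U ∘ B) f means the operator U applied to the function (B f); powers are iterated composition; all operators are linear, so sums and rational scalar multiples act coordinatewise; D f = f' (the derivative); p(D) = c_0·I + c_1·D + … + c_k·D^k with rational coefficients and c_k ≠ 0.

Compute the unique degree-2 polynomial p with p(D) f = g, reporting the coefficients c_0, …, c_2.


c_0 = 1, c_1 = -2, c_2 = 2

D^0 f = 6x^3 + (3/2)x^2 - 5
D^1 f = 18x^2 + 3x
D^2 f = 36x + 3
matching coefficients of g against c_0 f + c_1 Df + … from the top degree down determines the c_i
solution: c_0 = 1, c_1 = -2, c_2 = 2


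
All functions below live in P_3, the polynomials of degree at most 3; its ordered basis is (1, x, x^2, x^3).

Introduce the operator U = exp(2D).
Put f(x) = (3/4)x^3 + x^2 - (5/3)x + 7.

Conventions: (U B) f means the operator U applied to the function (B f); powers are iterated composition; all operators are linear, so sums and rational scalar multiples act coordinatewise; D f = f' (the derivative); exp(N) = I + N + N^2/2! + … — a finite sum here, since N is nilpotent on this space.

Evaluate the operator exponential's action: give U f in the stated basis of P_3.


the image equals g(x) = (3/4)x^3 + (11/2)x^2 + (34/3)x + 41/3

order-1 term: (9/2)x^2 + 4x - 10/3
order-2 term: 9x + 4
order-3 term: 6
the series for exp(2D) f terminates at order 3
exp(2D) f = (3/4)x^3 + (11/2)x^2 + (34/3)x + 41/3


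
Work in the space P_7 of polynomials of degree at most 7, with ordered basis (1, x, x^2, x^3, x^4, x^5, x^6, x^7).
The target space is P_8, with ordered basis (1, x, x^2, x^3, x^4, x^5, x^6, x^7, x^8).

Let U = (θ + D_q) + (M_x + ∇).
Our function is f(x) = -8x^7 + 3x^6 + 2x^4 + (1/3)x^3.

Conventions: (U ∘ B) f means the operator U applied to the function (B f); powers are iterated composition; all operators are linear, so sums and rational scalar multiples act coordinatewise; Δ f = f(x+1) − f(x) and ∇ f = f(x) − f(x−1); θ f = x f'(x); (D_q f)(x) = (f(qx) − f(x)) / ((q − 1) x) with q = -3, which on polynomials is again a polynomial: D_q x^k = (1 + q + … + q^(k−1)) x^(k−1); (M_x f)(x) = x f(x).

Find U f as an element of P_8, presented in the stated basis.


θ f = -56x^7 + 18x^6 + 8x^4 + x^3
D_q f = -4376x^6 - 546x^5 - 40x^3 + (7/3)x^2
(θ + D_q) f = -56x^7 - 4358x^6 - 546x^5 + 8x^4 - 39x^3 + (7/3)x^2
M_x f = -8x^8 + 3x^7 + 2x^5 + (1/3)x^4
∇ f = -56x^6 + 186x^5 - 325x^4 + 348x^3 - 224x^2 + 81x - 38/3
(M_x + ∇) f = -8x^8 + 3x^7 - 56x^6 + 188x^5 - (974/3)x^4 + 348x^3 - 224x^2 + 81x - 38/3
((θ + D_q) + (M_x + ∇)) f = -8x^8 - 53x^7 - 4414x^6 - 358x^5 - (950/3)x^4 + 309x^3 - (665/3)x^2 + 81x - 38/3

the image equals g(x) = -8x^8 - 53x^7 - 4414x^6 - 358x^5 - (950/3)x^4 + 309x^3 - (665/3)x^2 + 81x - 38/3


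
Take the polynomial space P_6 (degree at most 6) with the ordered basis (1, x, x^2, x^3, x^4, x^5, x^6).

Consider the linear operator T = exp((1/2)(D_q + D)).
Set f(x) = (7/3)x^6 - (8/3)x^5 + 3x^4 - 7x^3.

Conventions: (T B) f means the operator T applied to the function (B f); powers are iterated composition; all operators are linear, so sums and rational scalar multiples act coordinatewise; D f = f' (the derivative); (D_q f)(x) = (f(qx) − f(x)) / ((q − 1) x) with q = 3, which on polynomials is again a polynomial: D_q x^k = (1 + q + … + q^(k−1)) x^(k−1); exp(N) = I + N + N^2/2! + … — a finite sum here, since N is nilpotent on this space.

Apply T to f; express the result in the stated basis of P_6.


the result is g(x) = (7/3)x^6 + 429x^5 + (26865/2)x^4 + 97926x^3 + 194710x^2 + 116142x + 96209/5

order-1 term: (1295/3)x^5 - 168x^4 + 66x^3 - 56x^2
order-2 term: (27195/2)x^4 - 1848x^3 + 264x^2 - 84x
order-3 term: 99715x^3 - 4928x^2 + 264x - 28
order-4 term: 199430x^2 - 3696x + 66
order-5 term: 119658x - 3696/5
order-6 term: 19943
the series for exp((1/2)(D_q + D)) f terminates at order 6
exp((1/2)(D_q + D)) f = (7/3)x^6 + 429x^5 + (26865/2)x^4 + 97926x^3 + 194710x^2 + 116142x + 96209/5
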